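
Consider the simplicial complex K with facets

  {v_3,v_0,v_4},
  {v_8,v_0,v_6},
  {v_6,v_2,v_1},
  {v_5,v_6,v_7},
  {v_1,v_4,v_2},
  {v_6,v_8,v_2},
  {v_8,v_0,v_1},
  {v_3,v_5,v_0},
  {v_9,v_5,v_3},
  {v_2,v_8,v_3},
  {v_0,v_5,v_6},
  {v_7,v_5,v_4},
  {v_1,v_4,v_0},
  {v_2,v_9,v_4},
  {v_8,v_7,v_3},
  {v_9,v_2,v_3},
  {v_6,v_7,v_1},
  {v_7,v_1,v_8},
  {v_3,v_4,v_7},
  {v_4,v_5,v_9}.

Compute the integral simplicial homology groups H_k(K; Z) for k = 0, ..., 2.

Fix the vertex order v_0 < v_1 < v_2 < v_3 < v_4 < v_5 < v_6 < v_7 < v_8 < v_9 and write every simplex with vertices in increasing order. Then dim K = 2 and the simplices of K are:

  0-simplices (10): [v_0], [v_1], [v_2], [v_3], [v_4], [v_5], [v_6], [v_7], [v_8], [v_9]
  1-simplices (30): (30 of them)
  2-simplices (20): (20 of them)

Hence C_0 ≅ Z^10, C_1 ≅ Z^30, C_2 ≅ Z^20.

∂_1: C_1 → C_0 maps an edge to its endpoints' difference, ∂[p,q] = q − p. For instance
  ∂[v_1,v_6] = [v_6] − [v_1].
As a 10×30 matrix over Z this has rank 9, with invariant factors (1,1,1,1,1,1,1,1,1).

∂_2: C_2 → C_1 acts by ∂[p,q,r] = [q,r] − [p,r] + [p,q]. For instance
  ∂[v_0,v_1,v_4] = [v_1,v_4] − [v_0,v_4] + [v_0,v_1],
  ∂[v_1,v_2,v_4] = [v_2,v_4] − [v_1,v_4] + [v_1,v_2].
The 30×20 boundary matrix has rank 20 and Smith normal form diag(1,1,1,1,1,1,1,1,1,1,1,1,1,1,1,1,1,1,1,2).

Computing H_k = (kernel of ∂_k) / (image of ∂_{k+1}):

  H_0: rank C_0 − rank ∂_1 = 10 − 9 = 1, and the invariant factors of ∂_1 are all 1, so H_0 = Z.
  H_1: rank ker ∂_1 − rank ∂_2 = (30 − 9) − 20 = 1, and ∂_2 has invariant factor 2 > 1, so H_1 = Z ⊕ Z/2.
  H_2: rank ker ∂_2 − rank ∂_3 = (20 − 20) − 0 = 0, and there is no ∂_3, so H_2 = 0.

H_0 = Z,  H_1 = Z ⊕ Z/2,  H_2 = 0.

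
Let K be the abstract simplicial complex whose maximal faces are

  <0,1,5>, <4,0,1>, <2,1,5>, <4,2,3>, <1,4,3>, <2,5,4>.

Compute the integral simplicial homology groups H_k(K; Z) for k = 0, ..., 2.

H_0 = Z,  H_1 = Z,  H_2 = 0.

K has 6 vertices, 12 edges, 6 triangles.
rank ∂_0 = 0, rank ∂_1 = 5 ⇒ b_0 = 6 − 0 − 5 = 1; all invariant factors of ∂_1 are 1 so no torsion. So H_0 = Z.
rank ∂_1 = 5, rank ∂_2 = 6 ⇒ b_1 = 12 − 5 − 6 = 1; all invariant factors of ∂_2 are 1 so no torsion. So H_1 = Z.
rank ∂_2 = 6, rank ∂_3 = 0 ⇒ b_2 = 6 − 6 − 0 = 0. So H_2 = 0.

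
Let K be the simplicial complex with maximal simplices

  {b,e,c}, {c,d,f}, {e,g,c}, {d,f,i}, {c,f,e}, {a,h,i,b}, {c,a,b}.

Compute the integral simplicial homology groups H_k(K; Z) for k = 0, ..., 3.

K has 9 vertices, 18 edges, 10 triangles, 1 3-simplex.
rank ∂_0 = 0, rank ∂_1 = 8 ⇒ b_0 = 9 − 0 − 8 = 1; all invariant factors of ∂_1 are 1 so no torsion. So H_0 = Z.
rank ∂_1 = 8, rank ∂_2 = 9 ⇒ b_1 = 18 − 8 − 9 = 1; all invariant factors of ∂_2 are 1 so no torsion. So H_1 = Z.
rank ∂_2 = 9, rank ∂_3 = 1 ⇒ b_2 = 10 − 9 − 1 = 0; all invariant factors of ∂_3 are 1 so no torsion. So H_2 = 0.
rank ∂_3 = 1, rank ∂_4 = 0 ⇒ b_3 = 1 − 1 − 0 = 0. So H_3 = 0.

H_0 = Z,  H_1 = Z,  H_2 = 0,  H_3 = 0.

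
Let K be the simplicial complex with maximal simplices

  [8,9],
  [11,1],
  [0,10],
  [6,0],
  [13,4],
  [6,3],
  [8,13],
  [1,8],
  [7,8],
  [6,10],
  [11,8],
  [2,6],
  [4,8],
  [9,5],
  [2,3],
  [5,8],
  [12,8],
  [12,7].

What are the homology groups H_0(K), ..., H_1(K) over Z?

Take the total order 0 < 1 < 2 < 3 < 4 < 5 < 6 < 7 < 8 < 9 < 10 < 11 < 12 < 13 on the vertex set. Then K (dimension 1) consists of the simplices:

  0-simplices (14): [0], [1], [2], [3], [4], [5], [6], [7], [8], [9], [10], [11], [12], [13]
  1-simplices (18): [0,6], [0,10], [1,8], [1,11], [2,3], [2,6], [3,6], [4,8], [4,13], [5,8], [5,9], [6,10], [7,8], [7,12], [8,9], [8,11], [8,12], [8,13]

giving chain groups C_0 ≅ Z^14, C_1 ≅ Z^18.

Boundary ∂_1: C_1 → C_0 sends each edge [p,q] (with p < q) to q − p.
The resulting 14×18 matrix has rank 12, and its Smith normal form has invariant factors (1,1,1,1,1,1,1,1,1,1,1,1).

Computing H_k = (kernel of ∂_k) / (image of ∂_{k+1}):

  H_0: rank C_0 − rank ∂_1 = 14 − 12 = 2, and the invariant factors of ∂_1 are all 1, so H_0 ≅ Z^2.
  H_1: rank ker ∂_1 − rank ∂_2 = (18 − 12) − 0 = 6, and there is no ∂_2, so H_1 ≅ Z^6.

As a check, the Euler characteristic is 14 − 18 = -4, which agrees with 2 − 6 = -4.
(K is a triangulation of the disjoint union of a wedge of 4 circles and a wedge of 2 circles.)

H_0 ≅ Z^2,  H_1 ≅ Z^6.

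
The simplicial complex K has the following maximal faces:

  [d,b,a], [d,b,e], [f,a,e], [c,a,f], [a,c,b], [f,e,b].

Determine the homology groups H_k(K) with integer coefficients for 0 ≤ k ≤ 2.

K has 6 vertices, 12 edges, 6 triangles.
rank ∂_0 = 0, rank ∂_1 = 5 ⇒ b_0 = 6 − 0 − 5 = 1; all invariant factors of ∂_1 are 1 so no torsion. So H_0 ≅ Z.
rank ∂_1 = 5, rank ∂_2 = 6 ⇒ b_1 = 12 − 5 − 6 = 1; all invariant factors of ∂_2 are 1 so no torsion. So H_1 ≅ Z.
rank ∂_2 = 6, rank ∂_3 = 0 ⇒ b_2 = 6 − 6 − 0 = 0. So H_2 ≅ 0.

H_0 = Z,  H_1 = Z,  H_2 = 0.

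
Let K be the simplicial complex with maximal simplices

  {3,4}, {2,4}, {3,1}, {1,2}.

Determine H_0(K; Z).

H_0 = Z.

Order the vertices as 1 < 2 < 3 < 4. Listing each simplex with vertices in this order, K has dimension 1 with simplices:

  0-simplices (4): [1], [2], [3], [4]
  1-simplices (4): [1,2], [1,3], [2,4], [3,4]

so the chain groups are C_0 ≅ Z^4, C_1 ≅ Z^4.

∂_1: C_1 → C_0 is given by ∂[p,q] = [q] − [p].
This gives a 4×4 integer matrix of rank 3; reducing to Smith normal form yields diagonal entries (1,1,1).

Computing H_k = (kernel of ∂_k) / (image of ∂_{k+1}):

  H_0: rank C_0 − rank ∂_1 = 4 − 3 = 1, and the invariant factors of ∂_1 are all 1, so H_0 ≅ Z.

(K is a triangulation of the circle S^1.)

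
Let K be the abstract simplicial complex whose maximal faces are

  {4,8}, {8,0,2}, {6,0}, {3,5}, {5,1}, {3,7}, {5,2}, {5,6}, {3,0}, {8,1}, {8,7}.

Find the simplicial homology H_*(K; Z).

H_0 ≅ Z,  H_1 ≅ Z^4,  H_2 = 0.

We work with the vertex ordering 0 < 1 < 2 < 3 < 4 < 5 < 6 < 7 < 8. The simplices of K, each written with vertices in increasing order, are:

  0-simplices (9): [0], [1], [2], [3], [4], [5], [6], [7], [8]
  1-simplices (13): [0,2], [0,3], [0,6], [0,8], [1,5], [1,8], [2,5], [2,8], [3,5], [3,7], [4,8], [5,6], [7,8]
  2-simplices (1): [0,2,8]

so the chain groups are C_0 ≅ Z^9, C_1 ≅ Z^13, C_2 ≅ Z^1.

The boundary map ∂_1: C_1 → C_0 maps an edge to its endpoints' difference, ∂[p,q] = q − p.
The resulting 9×13 matrix has rank 8, and its Smith normal form has invariant factors (1,1,1,1,1,1,1,1).

The boundary map ∂_2: C_2 → C_1 sends each 2-simplex [p,q,r] to [q,r] − [p,r] + [p,q]. For instance
  ∂[0,2,8] = [2,8] − [0,8] + [0,2].
This gives a 13×1 integer matrix of rank 1; reducing to Smith normal form yields diagonal entries (1).

Reading off H_k = ker ∂_k / im ∂_{k+1}:

  H_0: rank C_0 − rank ∂_1 = 9 − 8 = 1, and the invariant factors of ∂_1 are all 1, so H_0 ≅ Z.
  H_1: rank ker ∂_1 − rank ∂_2 = (13 − 8) − 1 = 4, and the invariant factors of ∂_2 are all 1, so H_1 ≅ Z^4.
  H_2: rank ker ∂_2 − rank ∂_3 = (1 − 1) − 0 = 0, and there is no ∂_3, so H_2 ≅ 0.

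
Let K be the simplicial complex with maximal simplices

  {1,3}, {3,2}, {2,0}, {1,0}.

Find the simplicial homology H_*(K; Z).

H_0 = Z,  H_1 = Z.

We work with the vertex ordering 0 < 1 < 2 < 3. The simplices of K, each written with vertices in increasing order, are:

  0-simplices (4): [0], [1], [2], [3]
  1-simplices (4): [0,1], [0,2], [1,3], [2,3]

so the chain groups are C_0 ≅ Z^4, C_1 ≅ Z^4.

∂_1: C_1 → C_0 is given by ∂[p,q] = [q] − [p]. For instance
  ∂[1,3] = [3] − [1].
The resulting 4×4 matrix has rank 3, and its Smith normal form has invariant factors (1,1,1).

Reading off H_k = ker ∂_k / im ∂_{k+1}:

  H_0: rank C_0 − rank ∂_1 = 4 − 3 = 1, and the invariant factors of ∂_1 are all 1, so H_0 ≅ Z.
  H_1: rank ker ∂_1 − rank ∂_2 = (4 − 3) − 0 = 1, and there is no ∂_2, so H_1 ≅ Z.

(K is a triangulation of the circle S^1.)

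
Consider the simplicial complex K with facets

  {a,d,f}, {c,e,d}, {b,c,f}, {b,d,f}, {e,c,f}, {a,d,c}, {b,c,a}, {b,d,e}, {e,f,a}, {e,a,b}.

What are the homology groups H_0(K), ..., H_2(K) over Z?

Fix the vertex order a < b < c < d < e < f and write every simplex with vertices in increasing order. Then dim K = 2 and the simplices of K are:

  0-simplices (6): a, b, c, d, e, f
  1-simplices (15): ab, ac, ad, ae, af, bc, bd, be, bf, cd, ce, cf, de, df, ef
  2-simplices (10): abc, abe, acd, adf, aef, bcf, bde, bdf, cde, cef

so the chain groups are C_0 ≅ Z^6, C_1 ≅ Z^15, C_2 ≅ Z^10.

∂_1: C_1 → C_0 sends each edge [p,q] (with p < q) to q − p. For instance
  ∂cd = d − c.
The resulting 6×15 matrix has rank 5, and its Smith normal form has invariant factors (1,1,1,1,1).

The boundary map ∂_2: C_2 → C_1 sends each 2-simplex [p,q,r] to [q,r] − [p,r] + [p,q]. For instance
  ∂aef = ef − af + ae,
  ∂adf = df − af + ad.
The 15×10 boundary matrix has rank 10 and Smith normal form diag(1,1,1,1,1,1,1,1,1,2).

Now H_k = ker ∂_k / im ∂_{k+1}, so:

  H_0: rank C_0 − rank ∂_1 = 6 − 5 = 1, and the invariant factors of ∂_1 are all 1, so H_0 ≅ Z.
  H_1: rank ker ∂_1 − rank ∂_2 = (15 − 5) − 10 = 0, and ∂_2 has invariant factor 2 > 1, so H_1 ≅ Z/2Z.
  H_2: rank ker ∂_2 − rank ∂_3 = (10 − 10) − 0 = 0, and there is no ∂_3, so H_2 ≅ 0.

H_0 = Z,  H_1 = Z/2Z,  H_2 = 0.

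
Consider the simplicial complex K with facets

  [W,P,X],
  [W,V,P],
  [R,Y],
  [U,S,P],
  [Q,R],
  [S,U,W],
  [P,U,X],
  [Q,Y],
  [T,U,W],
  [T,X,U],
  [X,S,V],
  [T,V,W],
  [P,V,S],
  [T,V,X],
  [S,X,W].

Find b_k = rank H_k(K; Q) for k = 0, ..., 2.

b_0 = 2, b_1 = 1, b_2 = 0.

Order the vertices as P < Q < R < S < T < U < V < W < X < Y. Listing each simplex with vertices in this order, K has dimension 2 with simplices:

  0-simplices (10): P, Q, R, S, T, U, V, W, X, Y
  1-simplices (21): PS, PU, PV, PW, PX, QR, QY, RY, SU, SV, SW, SX, TU, TV, TW, TX, UW, UX, VW, VX, WX
  2-simplices (12): PSU, PSV, PUX, PVW, PWX, SUW, SVX, SWX, TUW, TUX, TVW, TVX

so the chain groups are C_0 ≅ Z^10, C_1 ≅ Z^21, C_2 ≅ Z^12.

The boundary map ∂_1: C_1 → C_0 sends each edge [p,q] (with p < q) to q − p. For instance
  ∂TV = V − T.
This gives a 10×21 integer matrix of rank 8; reducing to Smith normal form yields diagonal entries (1,1,1,1,1,1,1,1).

∂_2: C_2 → C_1 sends each 2-simplex [p,q,r] to [q,r] − [p,r] + [p,q]. For instance
  ∂TUX = UX − TX + TU,
  ∂SUW = UW − SW + SU.
This gives a 21×12 integer matrix of rank 12; reducing to Smith normal form yields diagonal entries (1,1,1,1,1,1,1,1,1,1,1,2).

Now H_k = ker ∂_k / im ∂_{k+1}, so:

  H_0: rank C_0 − rank ∂_1 = 10 − 8 = 2, and the invariant factors of ∂_1 are all 1, so H_0 = Z^2.
  H_1: rank ker ∂_1 − rank ∂_2 = (21 − 8) − 12 = 1, and ∂_2 has invariant factor 2 > 1, so H_1 = Z × Z/2.
  H_2: rank ker ∂_2 − rank ∂_3 = (12 − 12) − 0 = 0, and there is no ∂_3, so H_2 = 0.

As a check, the Euler characteristic is 10 − 21 + 12 = 1, which agrees with 2 − 1 + 0 = 1.

Hence the Betti numbers are b_0 = 2, b_1 = 1, b_2 = 0.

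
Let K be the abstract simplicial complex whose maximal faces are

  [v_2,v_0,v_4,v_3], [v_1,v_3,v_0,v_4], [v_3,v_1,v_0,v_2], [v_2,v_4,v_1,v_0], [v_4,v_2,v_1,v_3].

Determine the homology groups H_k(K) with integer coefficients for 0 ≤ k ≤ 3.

We work with the vertex ordering v_0 < v_1 < v_2 < v_3 < v_4. The simplices of K, each written with vertices in increasing order, are:

  0-simplices (5): [v_0], [v_1], [v_2], [v_3], [v_4]
  1-simplices (10): [v_0,v_1], [v_0,v_2], [v_0,v_3], [v_0,v_4], [v_1,v_2], [v_1,v_3], [v_1,v_4], [v_2,v_3], [v_2,v_4], [v_3,v_4]
  2-simplices (10): [v_0,v_1,v_2], [v_0,v_1,v_3], [v_0,v_1,v_4], [v_0,v_2,v_3], [v_0,v_2,v_4], [v_0,v_3,v_4], [v_1,v_2,v_3], [v_1,v_2,v_4], [v_1,v_3,v_4], [v_2,v_3,v_4]
  3-simplices (5): [v_0,v_1,v_2,v_3], [v_0,v_1,v_2,v_4], [v_0,v_1,v_3,v_4], [v_0,v_2,v_3,v_4], [v_1,v_2,v_3,v_4]

giving chain groups C_0 ≅ Z^5, C_1 ≅ Z^10, C_2 ≅ Z^10, C_3 ≅ Z^5.

The boundary map ∂_1: C_1 → C_0 sends each edge [p,q] (with p < q) to q − p.
The 5×10 boundary matrix has rank 4 and Smith normal form diag(1,1,1,1).

∂_2: C_2 → C_1 maps a triangle to the signed sum of its edges. For instance
  ∂[v_0,v_3,v_4] = [v_3,v_4] − [v_0,v_4] + [v_0,v_3],
  ∂[v_1,v_2,v_3] = [v_2,v_3] − [v_1,v_3] + [v_1,v_2].
The resulting 10×10 matrix has rank 6, and its Smith normal form has invariant factors (1,1,1,1,1,1).

∂_3: C_3 → C_2 sends each 3-simplex σ to the alternating sum Σ_i (−1)^i (σ with its i-th vertex removed). For instance
  ∂[v_0,v_1,v_3,v_4] = [v_1,v_3,v_4] − [v_0,v_3,v_4] + [v_0,v_1,v_4] − [v_0,v_1,v_3],
  ∂[v_0,v_1,v_2,v_4] = [v_1,v_2,v_4] − [v_0,v_2,v_4] + [v_0,v_1,v_4] − [v_0,v_1,v_2].
The resulting 10×5 matrix has rank 4, and its Smith normal form has invariant factors (1,1,1,1).

Computing H_k = (kernel of ∂_k) / (image of ∂_{k+1}):

  H_0: rank C_0 − rank ∂_1 = 5 − 4 = 1, and the invariant factors of ∂_1 are all 1, so H_0 = Z.
  H_1: rank ker ∂_1 − rank ∂_2 = (10 − 4) − 6 = 0, and the invariant factors of ∂_2 are all 1, so H_1 = 0.
  H_2: rank ker ∂_2 − rank ∂_3 = (10 − 6) − 4 = 0, and the invariant factors of ∂_3 are all 1, so H_2 = 0.
  H_3: rank ker ∂_3 − rank ∂_4 = (5 − 4) − 0 = 1, and there is no ∂_4, so H_3 = Z.

(K is a triangulation of the 3-sphere S^3.)

H_0 = Z,  H_1 = 0,  H_2 = 0,  H_3 = Z.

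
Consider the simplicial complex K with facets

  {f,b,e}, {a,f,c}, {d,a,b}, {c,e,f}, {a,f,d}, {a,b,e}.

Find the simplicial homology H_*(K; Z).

We work with the vertex ordering a < b < c < d < e < f. The simplices of K, each written with vertices in increasing order, are:

  0-simplices (6): a, b, c, d, e, f
  1-simplices (12): ab, ac, ad, ae, af, bd, be, bf, ce, cf, df, ef
  2-simplices (6): abd, abe, acf, adf, bef, cef

giving chain groups C_0 ≅ Z^6, C_1 ≅ Z^12, C_2 ≅ Z^6.

∂_1: C_1 → C_0 is given by ∂[p,q] = [q] − [p]. For instance
  ∂ad = d − a.
As a 6×12 matrix over Z this has rank 5, with invariant factors (1,1,1,1,1).

∂_2: C_2 → C_1 sends each 2-simplex [p,q,r] to [q,r] − [p,r] + [p,q]. For instance
  ∂abd = bd − ad + ab,
  ∂cef = ef − cf + ce.
The 12×6 boundary matrix has rank 6 and Smith normal form diag(1,1,1,1,1,1).

Now H_k = ker ∂_k / im ∂_{k+1}, so:

  H_0: rank C_0 − rank ∂_1 = 6 − 5 = 1, and the invariant factors of ∂_1 are all 1, so H_0 = Z.
  H_1: rank ker ∂_1 − rank ∂_2 = (12 − 5) − 6 = 1, and the invariant factors of ∂_2 are all 1, so H_1 = Z.
  H_2: rank ker ∂_2 − rank ∂_3 = (6 − 6) − 0 = 0, and there is no ∂_3, so H_2 = 0.

H_0 = Z,  H_1 = Z,  H_2 = 0.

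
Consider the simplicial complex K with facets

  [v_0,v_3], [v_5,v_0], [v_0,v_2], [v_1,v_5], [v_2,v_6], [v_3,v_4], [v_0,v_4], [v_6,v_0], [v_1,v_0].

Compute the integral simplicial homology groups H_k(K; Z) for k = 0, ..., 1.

K has 7 vertices, 9 edges.
rank ∂_0 = 0, rank ∂_1 = 6 ⇒ b_0 = 7 − 0 − 6 = 1; all invariant factors of ∂_1 are 1 so no torsion. So H_0 ≅ Z.
rank ∂_1 = 6, rank ∂_2 = 0 ⇒ b_1 = 9 − 6 − 0 = 3. So H_1 ≅ Z^3.

H_0 ≅ Z,  H_1 ≅ Z^3.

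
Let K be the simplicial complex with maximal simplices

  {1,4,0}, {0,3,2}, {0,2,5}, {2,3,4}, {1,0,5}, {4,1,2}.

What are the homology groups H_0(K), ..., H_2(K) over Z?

H_0 ≅ Z,  H_1 ≅ Z,  H_2 = 0.

K has 6 vertices, 12 edges, 6 triangles.
rank ∂_0 = 0, rank ∂_1 = 5 ⇒ b_0 = 6 − 0 − 5 = 1; all invariant factors of ∂_1 are 1 so no torsion. So H_0 ≅ Z.
rank ∂_1 = 5, rank ∂_2 = 6 ⇒ b_1 = 12 − 5 − 6 = 1; all invariant factors of ∂_2 are 1 so no torsion. So H_1 ≅ Z.
rank ∂_2 = 6, rank ∂_3 = 0 ⇒ b_2 = 6 − 6 − 0 = 0. So H_2 ≅ 0.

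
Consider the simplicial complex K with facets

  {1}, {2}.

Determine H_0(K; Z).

H_0 = Z^2.

Fix the vertex order 1 < 2 and write every simplex with vertices in increasing order. Then dim K = 0 and the simplices of K are:

  0-simplices (2): [1], [2]

giving chain groups C_0 ≅ Z^2.

Now H_k = ker ∂_k / im ∂_{k+1}, so:

  H_0: rank C_0 − rank ∂_1 = 2 − 0 = 2, and there is no ∂_1, so H_0 = Z^2.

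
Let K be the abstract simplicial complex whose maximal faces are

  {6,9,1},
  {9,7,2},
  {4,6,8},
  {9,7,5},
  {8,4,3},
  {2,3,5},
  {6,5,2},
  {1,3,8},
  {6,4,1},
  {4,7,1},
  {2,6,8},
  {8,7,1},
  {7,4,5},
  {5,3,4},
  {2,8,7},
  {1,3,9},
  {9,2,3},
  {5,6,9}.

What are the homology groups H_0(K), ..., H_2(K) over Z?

K has 9 vertices, 27 edges, 18 triangles.
rank ∂_0 = 0, rank ∂_1 = 8 ⇒ b_0 = 9 − 0 − 8 = 1; all invariant factors of ∂_1 are 1 so no torsion. So H_0 = Z.
rank ∂_1 = 8, rank ∂_2 = 18 ⇒ b_1 = 27 − 8 − 18 = 1; ∂_2 has invariant factor(s) [2] giving torsion. So H_1 = Z ⊕ Z/2.
rank ∂_2 = 18, rank ∂_3 = 0 ⇒ b_2 = 18 − 18 − 0 = 0. So H_2 = 0.

H_0 = Z,  H_1 = Z ⊕ Z/2,  H_2 = 0.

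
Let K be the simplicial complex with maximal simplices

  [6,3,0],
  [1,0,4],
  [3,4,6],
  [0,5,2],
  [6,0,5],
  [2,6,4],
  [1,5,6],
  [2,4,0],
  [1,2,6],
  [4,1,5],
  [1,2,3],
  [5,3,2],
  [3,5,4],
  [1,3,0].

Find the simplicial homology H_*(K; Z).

Order the vertices as 0 < 1 < 2 < 3 < 4 < 5 < 6. Listing each simplex with vertices in this order, K has dimension 2 with simplices:

  0-simplices (7): [0], [1], [2], [3], [4], [5], [6]
  1-simplices (21): [0,1], [0,2], [0,3], [0,4], [0,5], [0,6], [1,2], [1,3], [1,4], [1,5], [1,6], [2,3], [2,4], [2,5], [2,6], [3,4], [3,5], [3,6], [4,5], [4,6], [5,6]
  2-simplices (14): [0,1,3], [0,1,4], [0,2,4], [0,2,5], [0,3,6], [0,5,6], [1,2,3], [1,2,6], [1,4,5], [1,5,6], [2,3,5], [2,4,6], [3,4,5], [3,4,6]

Hence C_0 ≅ Z^7, C_1 ≅ Z^21, C_2 ≅ Z^14.

The boundary map ∂_1: C_1 → C_0 is given by ∂[p,q] = [q] − [p]. For instance
  ∂[5,6] = [6] − [5].
The 7×21 boundary matrix has rank 6 and Smith normal form diag(1,1,1,1,1,1).

The boundary map ∂_2: C_2 → C_1 acts by ∂[p,q,r] = [q,r] − [p,r] + [p,q]. For instance
  ∂[0,2,5] = [2,5] − [0,5] + [0,2],
  ∂[2,4,6] = [4,6] − [2,6] + [2,4].
The resulting 21×14 matrix has rank 13, and its Smith normal form has invariant factors (1,1,1,1,1,1,1,1,1,1,1,1,1).

Computing H_k = (kernel of ∂_k) / (image of ∂_{k+1}):

  H_0: rank C_0 − rank ∂_1 = 7 − 6 = 1, and the invariant factors of ∂_1 are all 1, so H_0 ≅ Z.
  H_1: rank ker ∂_1 − rank ∂_2 = (21 − 6) − 13 = 2, and the invariant factors of ∂_2 are all 1, so H_1 ≅ Z^2.
  H_2: rank ker ∂_2 − rank ∂_3 = (14 − 13) − 0 = 1, and there is no ∂_3, so H_2 ≅ Z.

H_0 ≅ Z,  H_1 ≅ Z^2,  H_2 ≅ Z.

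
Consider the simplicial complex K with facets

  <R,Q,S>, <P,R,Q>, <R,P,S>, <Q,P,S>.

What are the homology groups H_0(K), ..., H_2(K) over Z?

H_0 = Z,  H_1 = 0,  H_2 = Z.

We work with the vertex ordering P < Q < R < S. The simplices of K, each written with vertices in increasing order, are:

  0-simplices (4): P, Q, R, S
  1-simplices (6): PQ, PR, PS, QR, QS, RS
  2-simplices (4): PQR, PQS, PRS, QRS

giving chain groups C_0 ≅ Z^4, C_1 ≅ Z^6, C_2 ≅ Z^4.

Boundary ∂_1: C_1 → C_0 is given by ∂[p,q] = [q] − [p].
As a 4×6 matrix over Z this has rank 3, with invariant factors (1,1,1).

∂_2: C_2 → C_1 maps a triangle to the signed sum of its edges. For instance
  ∂PRS = RS − PS + PR,
  ∂PQR = QR − PR + PQ.
The 6×4 boundary matrix has rank 3 and Smith normal form diag(1,1,1).

Now H_k = ker ∂_k / im ∂_{k+1}, so:

  H_0: rank C_0 − rank ∂_1 = 4 − 3 = 1, and the invariant factors of ∂_1 are all 1, so H_0 ≅ Z.
  H_1: rank ker ∂_1 − rank ∂_2 = (6 − 3) − 3 = 0, and the invariant factors of ∂_2 are all 1, so H_1 ≅ 0.
  H_2: rank ker ∂_2 − rank ∂_3 = (4 − 3) − 0 = 1, and there is no ∂_3, so H_2 ≅ Z.

As a check, the Euler characteristic is 4 − 6 + 4 = 2, which agrees with 1 − 0 + 1 = 2.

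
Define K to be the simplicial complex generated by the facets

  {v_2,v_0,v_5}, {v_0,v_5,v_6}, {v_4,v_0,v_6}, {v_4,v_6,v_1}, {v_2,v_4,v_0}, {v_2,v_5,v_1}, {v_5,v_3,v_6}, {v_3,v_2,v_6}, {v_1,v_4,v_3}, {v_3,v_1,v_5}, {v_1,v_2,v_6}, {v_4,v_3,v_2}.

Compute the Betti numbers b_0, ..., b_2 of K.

Take the total order v_0 < v_1 < v_2 < v_3 < v_4 < v_5 < v_6 on the vertex set. Then K (dimension 2) consists of the simplices:

  0-simplices (7): [v_0], [v_1], [v_2], [v_3], [v_4], [v_5], [v_6]
  1-simplices (18): (18 of them)
  2-simplices (12): (12 of them)

giving chain groups C_0 ≅ Z^7, C_1 ≅ Z^18, C_2 ≅ Z^12.

The boundary map ∂_1: C_1 → C_0 maps an edge to its endpoints' difference, ∂[p,q] = q − p. For instance
  ∂[v_0,v_5] = [v_5] − [v_0].
The resulting 7×18 matrix has rank 6, and its Smith normal form has invariant factors (1,1,1,1,1,1).

The boundary map ∂_2: C_2 → C_1 sends each 2-simplex [p,q,r] to [q,r] − [p,r] + [p,q]. For instance
  ∂[v_2,v_3,v_6] = [v_3,v_6] − [v_2,v_6] + [v_2,v_3],
  ∂[v_1,v_3,v_5] = [v_3,v_5] − [v_1,v_5] + [v_1,v_3].
The resulting 18×12 matrix has rank 12, and its Smith normal form has invariant factors (1,1,1,1,1,1,1,1,1,1,1,2).

From H_k ≅ ker(∂_k) / im(∂_{k+1}) we obtain:

  H_0: rank C_0 − rank ∂_1 = 7 − 6 = 1, and the invariant factors of ∂_1 are all 1, so H_0 ≅ Z.
  H_1: rank ker ∂_1 − rank ∂_2 = (18 − 6) − 12 = 0, and ∂_2 has invariant factor 2 > 1, so H_1 ≅ Z/2.
  H_2: rank ker ∂_2 − rank ∂_3 = (12 − 12) − 0 = 0, and there is no ∂_3, so H_2 ≅ 0.

Hence the Betti numbers are b_0 = 1, b_1 = 0, b_2 = 0.

b_0 = 1, b_1 = 0, b_2 = 0.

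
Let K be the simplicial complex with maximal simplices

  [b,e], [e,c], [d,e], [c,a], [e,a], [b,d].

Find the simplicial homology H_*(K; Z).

H_0 = Z,  H_1 = Z^2.

Fix the vertex order a < b < c < d < e and write every simplex with vertices in increasing order. Then dim K = 1 and the simplices of K are:

  0-simplices (5): a, b, c, d, e
  1-simplices (6): ac, ae, bd, be, ce, de

so the chain groups are C_0 ≅ Z^5, C_1 ≅ Z^6.

∂_1: C_1 → C_0 sends each edge [p,q] (with p < q) to q − p. For instance
  ∂be = e − b.
This gives a 5×6 integer matrix of rank 4; reducing to Smith normal form yields diagonal entries (1,1,1,1).

Reading off H_k = ker ∂_k / im ∂_{k+1}:

  H_0: rank C_0 − rank ∂_1 = 5 − 4 = 1, and the invariant factors of ∂_1 are all 1, so H_0 ≅ Z.
  H_1: rank ker ∂_1 − rank ∂_2 = (6 − 4) − 0 = 2, and there is no ∂_2, so H_1 ≅ Z^2.

As a check, the Euler characteristic is 5 − 6 = -1, which agrees with 1 − 2 = -1.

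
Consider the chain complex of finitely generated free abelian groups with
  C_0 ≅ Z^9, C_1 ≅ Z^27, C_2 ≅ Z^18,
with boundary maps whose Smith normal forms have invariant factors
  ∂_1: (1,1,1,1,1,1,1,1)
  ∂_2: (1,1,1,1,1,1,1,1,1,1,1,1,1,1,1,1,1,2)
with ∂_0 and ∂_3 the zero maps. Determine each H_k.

H_0: b_0 = 9 − 0 − 8 = 1; torsion from ∂_1 factors > 1: none. So H_0 ≅ Z.
H_1: b_1 = 27 − 8 − 18 = 1; torsion from ∂_2 factors > 1: [2]. So H_1 ≅ Z ⊕ Z/2.
H_2: b_2 = 18 − 18 − 0 = 0; torsion from ∂_3 factors > 1: none. So H_2 ≅ 0.

H_0 ≅ Z,  H_1 ≅ Z ⊕ Z/2,  H_2 = 0.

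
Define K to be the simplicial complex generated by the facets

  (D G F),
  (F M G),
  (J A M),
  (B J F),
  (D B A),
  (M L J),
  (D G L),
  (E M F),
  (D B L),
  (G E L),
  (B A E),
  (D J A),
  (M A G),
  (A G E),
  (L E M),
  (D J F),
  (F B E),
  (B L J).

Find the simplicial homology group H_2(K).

Fix the vertex order A < B < D < E < F < G < J < L < M and write every simplex with vertices in increasing order. Then dim K = 2 and the simplices of K are:

  0-simplices (9): A, B, D, E, F, G, J, L, M
  1-simplices (27): AB, AD, AE, AG, AJ, AM, BD, BE, BF, BJ, BL, DF, DG, DJ, DL, EF, EG, EL, EM, FG, FJ, FM, GL, GM, JL, JM, LM
  2-simplices (18): ABD, ABE, ADJ, AEG, AGM, AJM, BDL, BEF, BFJ, BJL, DFG, DFJ, DGL, EFM, EGL, ELM, FGM, JLM

Hence C_0 ≅ Z^9, C_1 ≅ Z^27, C_2 ≅ Z^18.

∂_1: C_1 → C_0 sends each edge [p,q] (with p < q) to q − p. For instance
  ∂GM = M − G.
This gives a 9×27 integer matrix of rank 8; reducing to Smith normal form yields diagonal entries (1,1,1,1,1,1,1,1).

The boundary map ∂_2: C_2 → C_1 maps a triangle to the signed sum of its edges. For instance
  ∂ABE = BE − AE + AB,
  ∂AGM = GM − AM + AG.
As a 27×18 matrix over Z this has rank 18, with invariant factors (1,1,1,1,1,1,1,1,1,1,1,1,1,1,1,1,1,2).

Computing H_k = (kernel of ∂_k) / (image of ∂_{k+1}):

  H_2: rank ker ∂_2 − rank ∂_3 = (18 − 18) − 0 = 0, and there is no ∂_3, so H_2 = 0.

H_2 ≅ 0.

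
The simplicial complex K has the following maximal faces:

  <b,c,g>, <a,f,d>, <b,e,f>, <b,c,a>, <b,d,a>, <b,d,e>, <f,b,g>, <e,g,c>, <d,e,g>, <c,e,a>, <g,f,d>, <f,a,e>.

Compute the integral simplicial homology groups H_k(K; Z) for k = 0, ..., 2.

We work with the vertex ordering a < b < c < d < e < f < g. The simplices of K, each written with vertices in increasing order, are:

  0-simplices (7): a, b, c, d, e, f, g
  1-simplices (18): ab, ac, ad, ae, af, bc, bd, be, bf, bg, ce, cg, de, df, dg, ef, eg, fg
  2-simplices (12): abc, abd, ace, adf, aef, bcg, bde, bef, bfg, ceg, deg, dfg

so the chain groups are C_0 ≅ Z^7, C_1 ≅ Z^18, C_2 ≅ Z^12.

∂_1: C_1 → C_0 sends each edge [p,q] (with p < q) to q − p.
As a 7×18 matrix over Z this has rank 6, with invariant factors (1,1,1,1,1,1).

∂_2: C_2 → C_1 acts by ∂[p,q,r] = [q,r] − [p,r] + [p,q]. For instance
  ∂abc = bc − ac + ab,
  ∂ace = ce − ae + ac.
The 18×12 boundary matrix has rank 12 and Smith normal form diag(1,1,1,1,1,1,1,1,1,1,1,2).

Reading off H_k = ker ∂_k / im ∂_{k+1}:

  H_0: rank C_0 − rank ∂_1 = 7 − 6 = 1, and the invariant factors of ∂_1 are all 1, so H_0 ≅ Z.
  H_1: rank ker ∂_1 − rank ∂_2 = (18 − 6) − 12 = 0, and ∂_2 has invariant factor 2 > 1, so H_1 ≅ Z_2.
  H_2: rank ker ∂_2 − rank ∂_3 = (12 − 12) − 0 = 0, and there is no ∂_3, so H_2 ≅ 0.

H_0 ≅ Z,  H_1 ≅ Z_2,  H_2 = 0.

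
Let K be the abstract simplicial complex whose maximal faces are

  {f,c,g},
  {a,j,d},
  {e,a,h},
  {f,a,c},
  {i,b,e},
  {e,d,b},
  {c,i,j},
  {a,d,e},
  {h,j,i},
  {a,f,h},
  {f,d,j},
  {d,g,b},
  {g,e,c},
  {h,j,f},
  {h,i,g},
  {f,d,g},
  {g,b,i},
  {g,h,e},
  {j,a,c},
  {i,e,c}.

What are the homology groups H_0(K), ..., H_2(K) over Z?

Fix the vertex order a < b < c < d < e < f < g < h < i < j and write every simplex with vertices in increasing order. Then dim K = 2 and the simplices of K are:

  0-simplices (10): a, b, c, d, e, f, g, h, i, j
  1-simplices (30): ac, ad, ae, af, ah, aj, bd, be, bg, bi, ce, cf, cg, ci, cj, de, df, dg, dj, eg, eh, ei, fg, fh, fj, gh, gi, hi, hj, ij
  2-simplices (20): acf, acj, ade, adj, aeh, afh, bde, bdg, bei, bgi, ceg, cei, cfg, cij, dfg, dfj, egh, fhj, ghi, hij

Hence C_0 ≅ Z^10, C_1 ≅ Z^30, C_2 ≅ Z^20.

∂_1: C_1 → C_0 is given by ∂[p,q] = [q] − [p].
This gives a 10×30 integer matrix of rank 9; reducing to Smith normal form yields diagonal entries (1,1,1,1,1,1,1,1,1).

Boundary ∂_2: C_2 → C_1 sends each 2-simplex [p,q,r] to [q,r] − [p,r] + [p,q]. For instance
  ∂bdg = dg − bg + bd,
  ∂dfj = fj − dj + df.
As a 30×20 matrix over Z this has rank 20, with invariant factors (1,1,1,1,1,1,1,1,1,1,1,1,1,1,1,1,1,1,1,2).

Now H_k = ker ∂_k / im ∂_{k+1}, so:

  H_0: rank C_0 − rank ∂_1 = 10 − 9 = 1, and the invariant factors of ∂_1 are all 1, so H_0 = Z.
  H_1: rank ker ∂_1 − rank ∂_2 = (30 − 9) − 20 = 1, and ∂_2 has invariant factor 2 > 1, so H_1 = Z × Z/2.
  H_2: rank ker ∂_2 − rank ∂_3 = (20 − 20) − 0 = 0, and there is no ∂_3, so H_2 = 0.

(K is a triangulation of the Klein bottle.)

H_0 = Z,  H_1 = Z × Z/2,  H_2 = 0.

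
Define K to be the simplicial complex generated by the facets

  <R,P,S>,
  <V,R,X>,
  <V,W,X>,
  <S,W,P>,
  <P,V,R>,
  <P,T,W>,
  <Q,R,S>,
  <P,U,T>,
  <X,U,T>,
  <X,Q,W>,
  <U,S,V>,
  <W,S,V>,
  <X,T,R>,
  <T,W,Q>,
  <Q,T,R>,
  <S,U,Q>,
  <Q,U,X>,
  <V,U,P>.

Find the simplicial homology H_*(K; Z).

Fix the vertex order P < Q < R < S < T < U < V < W < X and write every simplex with vertices in increasing order. Then dim K = 2 and the simplices of K are:

  0-simplices (9): P, Q, R, S, T, U, V, W, X
  1-simplices (27): PR, PS, PT, PU, PV, PW, QR, QS, QT, QU, QW, QX, RS, RT, RV, RX, SU, SV, SW, TU, TW, TX, UV, UX, VW, VX, WX
  2-simplices (18): PRS, PRV, PSW, PTU, PTW, PUV, QRS, QRT, QSU, QTW, QUX, QWX, RTX, RVX, SUV, SVW, TUX, VWX

giving chain groups C_0 ≅ Z^9, C_1 ≅ Z^27, C_2 ≅ Z^18.

The boundary map ∂_1: C_1 → C_0 maps an edge to its endpoints' difference, ∂[p,q] = q − p.
The 9×27 boundary matrix has rank 8 and Smith normal form diag(1,1,1,1,1,1,1,1).

Boundary ∂_2: C_2 → C_1 acts by ∂[p,q,r] = [q,r] − [p,r] + [p,q]. For instance
  ∂PUV = UV − PV + PU,
  ∂PTW = TW − PW + PT.
The resulting 27×18 matrix has rank 18, and its Smith normal form has invariant factors (1,1,1,1,1,1,1,1,1,1,1,1,1,1,1,1,1,2).

Reading off H_k = ker ∂_k / im ∂_{k+1}:

  H_0: rank C_0 − rank ∂_1 = 9 − 8 = 1, and the invariant factors of ∂_1 are all 1, so H_0 = Z.
  H_1: rank ker ∂_1 − rank ∂_2 = (27 − 8) − 18 = 1, and ∂_2 has invariant factor 2 > 1, so H_1 = Z ⊕ Z/2.
  H_2: rank ker ∂_2 − rank ∂_3 = (18 − 18) − 0 = 0, and there is no ∂_3, so H_2 = 0.

H_0 = Z,  H_1 = Z ⊕ Z/2,  H_2 = 0.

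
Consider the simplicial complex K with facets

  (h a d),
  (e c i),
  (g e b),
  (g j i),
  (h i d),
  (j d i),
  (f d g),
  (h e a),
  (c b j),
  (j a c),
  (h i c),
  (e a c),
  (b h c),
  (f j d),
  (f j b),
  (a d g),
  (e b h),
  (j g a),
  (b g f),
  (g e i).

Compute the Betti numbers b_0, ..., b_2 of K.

K has 10 vertices, 30 edges, 20 triangles.
rank ∂_0 = 0, rank ∂_1 = 9 ⇒ b_0 = 10 − 0 − 9 = 1; all invariant factors of ∂_1 are 1 so no torsion. So H_0 = Z.
rank ∂_1 = 9, rank ∂_2 = 20 ⇒ b_1 = 30 − 9 − 20 = 1; ∂_2 has invariant factor(s) [2] giving torsion. So H_1 = Z ⊕ Z/2Z.
rank ∂_2 = 20, rank ∂_3 = 0 ⇒ b_2 = 20 − 20 − 0 = 0. So H_2 = 0.

b_0 = 1, b_1 = 1, b_2 = 0.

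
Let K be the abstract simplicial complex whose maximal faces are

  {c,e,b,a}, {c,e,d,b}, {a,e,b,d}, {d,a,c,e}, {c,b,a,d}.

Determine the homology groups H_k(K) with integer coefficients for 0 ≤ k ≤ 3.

H_0 ≅ Z,  H_1 = 0,  H_2 = 0,  H_3 ≅ Z.

Order the vertices as a < b < c < d < e. Listing each simplex with vertices in this order, K has dimension 3 with simplices:

  0-simplices (5): a, b, c, d, e
  1-simplices (10): ab, ac, ad, ae, bc, bd, be, cd, ce, de
  2-simplices (10): abc, abd, abe, acd, ace, ade, bcd, bce, bde, cde
  3-simplices (5): abcd, abce, abde, acde, bcde

so the chain groups are C_0 ≅ Z^5, C_1 ≅ Z^10, C_2 ≅ Z^10, C_3 ≅ Z^5.

∂_1: C_1 → C_0 sends each edge [p,q] (with p < q) to q − p.
The resulting 5×10 matrix has rank 4, and its Smith normal form has invariant factors (1,1,1,1).

∂_2: C_2 → C_1 sends each 2-simplex [p,q,r] to [q,r] − [p,r] + [p,q]. For instance
  ∂ade = de − ae + ad,
  ∂bde = de − be + bd.
The resulting 10×10 matrix has rank 6, and its Smith normal form has invariant factors (1,1,1,1,1,1).

∂_3: C_3 → C_2 sends each 3-simplex σ to the alternating sum Σ_i (−1)^i (σ with its i-th vertex removed). For instance
  ∂acde = cde − ade + ace − acd,
  ∂abce = bce − ace + abe − abc.
The 10×5 boundary matrix has rank 4 and Smith normal form diag(1,1,1,1).

From H_k ≅ ker(∂_k) / im(∂_{k+1}) we obtain:

  H_0: rank C_0 − rank ∂_1 = 5 − 4 = 1, and the invariant factors of ∂_1 are all 1, so H_0 ≅ Z.
  H_1: rank ker ∂_1 − rank ∂_2 = (10 − 4) − 6 = 0, and the invariant factors of ∂_2 are all 1, so H_1 ≅ 0.
  H_2: rank ker ∂_2 − rank ∂_3 = (10 − 6) − 4 = 0, and the invariant factors of ∂_3 are all 1, so H_2 ≅ 0.
  H_3: rank ker ∂_3 − rank ∂_4 = (5 − 4) − 0 = 1, and there is no ∂_4, so H_3 ≅ Z.

As a check, the Euler characteristic is 5 − 10 + 10 − 5 = 0, which agrees with 1 − 0 + 0 − 1 = 0.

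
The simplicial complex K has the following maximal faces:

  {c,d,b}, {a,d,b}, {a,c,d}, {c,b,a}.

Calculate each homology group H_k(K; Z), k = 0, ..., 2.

H_0 = Z,  H_1 = 0,  H_2 = Z.

Take the total order a < b < c < d on the vertex set. Then K (dimension 2) consists of the simplices:

  0-simplices (4): a, b, c, d
  1-simplices (6): ab, ac, ad, bc, bd, cd
  2-simplices (4): abc, abd, acd, bcd

so the chain groups are C_0 ≅ Z^4, C_1 ≅ Z^6, C_2 ≅ Z^4.

∂_1: C_1 → C_0 is given by ∂[p,q] = [q] − [p]. For instance
  ∂bc = c − b.
The 4×6 boundary matrix has rank 3 and Smith normal form diag(1,1,1).

Boundary ∂_2: C_2 → C_1 acts by ∂[p,q,r] = [q,r] − [p,r] + [p,q]. For instance
  ∂abc = bc − ac + ab,
  ∂bcd = cd − bd + bc.
The 6×4 boundary matrix has rank 3 and Smith normal form diag(1,1,1).

Computing H_k = (kernel of ∂_k) / (image of ∂_{k+1}):

  H_0: rank C_0 − rank ∂_1 = 4 − 3 = 1, and the invariant factors of ∂_1 are all 1, so H_0 = Z.
  H_1: rank ker ∂_1 − rank ∂_2 = (6 − 3) − 3 = 0, and the invariant factors of ∂_2 are all 1, so H_1 = 0.
  H_2: rank ker ∂_2 − rank ∂_3 = (4 − 3) − 0 = 1, and there is no ∂_3, so H_2 = Z.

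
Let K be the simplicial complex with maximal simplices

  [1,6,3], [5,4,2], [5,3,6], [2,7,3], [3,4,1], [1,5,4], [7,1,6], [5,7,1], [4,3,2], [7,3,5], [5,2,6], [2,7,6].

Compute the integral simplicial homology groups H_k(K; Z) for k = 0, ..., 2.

H_0 = Z,  H_1 = Z/2,  H_2 = 0.

Fix the vertex order 1 < 2 < 3 < 4 < 5 < 6 < 7 and write every simplex with vertices in increasing order. Then dim K = 2 and the simplices of K are:

  0-simplices (7): [1], [2], [3], [4], [5], [6], [7]
  1-simplices (18): [1,3], [1,4], [1,5], [1,6], [1,7], [2,3], [2,4], [2,5], [2,6], [2,7], [3,4], [3,5], [3,6], [3,7], [4,5], [5,6], [5,7], [6,7]
  2-simplices (12): [1,3,4], [1,3,6], [1,4,5], [1,5,7], [1,6,7], [2,3,4], [2,3,7], [2,4,5], [2,5,6], [2,6,7], [3,5,6], [3,5,7]

Hence C_0 ≅ Z^7, C_1 ≅ Z^18, C_2 ≅ Z^12.

The boundary map ∂_1: C_1 → C_0 is given by ∂[p,q] = [q] − [p]. For instance
  ∂[1,3] = [3] − [1].
This gives a 7×18 integer matrix of rank 6; reducing to Smith normal form yields diagonal entries (1,1,1,1,1,1).

The boundary map ∂_2: C_2 → C_1 maps a triangle to the signed sum of its edges. For instance
  ∂[2,5,6] = [5,6] − [2,6] + [2,5],
  ∂[1,4,5] = [4,5] − [1,5] + [1,4].
As a 18×12 matrix over Z this has rank 12, with invariant factors (1,1,1,1,1,1,1,1,1,1,1,2).

Now H_k = ker ∂_k / im ∂_{k+1}, so:

  H_0: rank C_0 − rank ∂_1 = 7 − 6 = 1, and the invariant factors of ∂_1 are all 1, so H_0 ≅ Z.
  H_1: rank ker ∂_1 − rank ∂_2 = (18 − 6) − 12 = 0, and ∂_2 has invariant factor 2 > 1, so H_1 ≅ Z/2.
  H_2: rank ker ∂_2 − rank ∂_3 = (12 − 12) − 0 = 0, and there is no ∂_3, so H_2 ≅ 0.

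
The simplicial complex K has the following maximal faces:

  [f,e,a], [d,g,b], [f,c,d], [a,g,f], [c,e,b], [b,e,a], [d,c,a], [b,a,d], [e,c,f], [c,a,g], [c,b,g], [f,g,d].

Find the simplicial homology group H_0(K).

Order the vertices as a < b < c < d < e < f < g. Listing each simplex with vertices in this order, K has dimension 2 with simplices:

  0-simplices (7): a, b, c, d, e, f, g
  1-simplices (18): ab, ac, ad, ae, af, ag, bc, bd, be, bg, cd, ce, cf, cg, df, dg, ef, fg
  2-simplices (12): abd, abe, acd, acg, aef, afg, bce, bcg, bdg, cdf, cef, dfg

giving chain groups C_0 ≅ Z^7, C_1 ≅ Z^18, C_2 ≅ Z^12.

Boundary ∂_1: C_1 → C_0 sends each edge [p,q] (with p < q) to q − p. For instance
  ∂cf = f − c.
This gives a 7×18 integer matrix of rank 6; reducing to Smith normal form yields diagonal entries (1,1,1,1,1,1).

The boundary map ∂_2: C_2 → C_1 maps a triangle to the signed sum of its edges. For instance
  ∂cef = ef − cf + ce,
  ∂bcg = cg − bg + bc.
The resulting 18×12 matrix has rank 12, and its Smith normal form has invariant factors (1,1,1,1,1,1,1,1,1,1,1,2).

Computing H_k = (kernel of ∂_k) / (image of ∂_{k+1}):

  H_0: rank C_0 − rank ∂_1 = 7 − 6 = 1, and the invariant factors of ∂_1 are all 1, so H_0 = Z.

H_0 ≅ Z.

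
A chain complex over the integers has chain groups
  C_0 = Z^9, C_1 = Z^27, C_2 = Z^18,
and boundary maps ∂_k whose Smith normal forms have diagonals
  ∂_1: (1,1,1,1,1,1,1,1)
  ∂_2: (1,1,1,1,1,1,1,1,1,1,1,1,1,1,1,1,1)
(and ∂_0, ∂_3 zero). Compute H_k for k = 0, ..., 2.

H_0: b_0 = 9 − 0 − 8 = 1; torsion from ∂_1 factors > 1: none. So H_0 = Z.
H_1: b_1 = 27 − 8 − 17 = 2; torsion from ∂_2 factors > 1: none. So H_1 = Z^2.
H_2: b_2 = 18 − 17 − 0 = 1; torsion from ∂_3 factors > 1: none. So H_2 = Z.

H_0 = Z,  H_1 = Z^2,  H_2 = Z.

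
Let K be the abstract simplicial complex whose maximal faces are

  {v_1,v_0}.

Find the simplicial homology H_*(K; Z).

H_0 ≅ Z,  H_1 = 0.

K has 2 vertices, 1 edge.
rank ∂_0 = 0, rank ∂_1 = 1 ⇒ b_0 = 2 − 0 − 1 = 1; all invariant factors of ∂_1 are 1 so no torsion. So H_0 ≅ Z.
rank ∂_1 = 1, rank ∂_2 = 0 ⇒ b_1 = 1 − 1 − 0 = 0. So H_1 ≅ 0.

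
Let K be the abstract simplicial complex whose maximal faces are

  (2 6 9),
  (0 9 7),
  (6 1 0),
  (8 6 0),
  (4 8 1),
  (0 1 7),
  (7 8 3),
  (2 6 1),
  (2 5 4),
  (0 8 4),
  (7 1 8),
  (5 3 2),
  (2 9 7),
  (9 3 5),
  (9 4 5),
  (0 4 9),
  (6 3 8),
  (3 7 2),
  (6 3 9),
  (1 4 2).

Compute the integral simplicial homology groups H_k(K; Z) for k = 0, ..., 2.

Order the vertices as 0 < 1 < 2 < 3 < 4 < 5 < 6 < 7 < 8 < 9. Listing each simplex with vertices in this order, K has dimension 2 with simplices:

  0-simplices (10): [0], [1], [2], [3], [4], [5], [6], [7], [8], [9]
  1-simplices (30): (30 of them)
  2-simplices (20): (20 of them)

giving chain groups C_0 ≅ Z^10, C_1 ≅ Z^30, C_2 ≅ Z^20.

∂_1: C_1 → C_0 maps an edge to its endpoints' difference, ∂[p,q] = q − p.
As a 10×30 matrix over Z this has rank 9, with invariant factors (1,1,1,1,1,1,1,1,1).

Boundary ∂_2: C_2 → C_1 acts by ∂[p,q,r] = [q,r] − [p,r] + [p,q]. For instance
  ∂[1,2,6] = [2,6] − [1,6] + [1,2],
  ∂[2,6,9] = [6,9] − [2,9] + [2,6].
As a 30×20 matrix over Z this has rank 20, with invariant factors (1,1,1,1,1,1,1,1,1,1,1,1,1,1,1,1,1,1,1,2).

Now H_k = ker ∂_k / im ∂_{k+1}, so:

  H_0: rank C_0 − rank ∂_1 = 10 − 9 = 1, and the invariant factors of ∂_1 are all 1, so H_0 = Z.
  H_1: rank ker ∂_1 − rank ∂_2 = (30 − 9) − 20 = 1, and ∂_2 has invariant factor 2 > 1, so H_1 = Z ⊕ Z/2.
  H_2: rank ker ∂_2 − rank ∂_3 = (20 − 20) − 0 = 0, and there is no ∂_3, so H_2 = 0.

As a check, the Euler characteristic is 10 − 30 + 20 = 0, which agrees with 1 − 1 + 0 = 0.

H_0 = Z,  H_1 = Z ⊕ Z/2,  H_2 = 0.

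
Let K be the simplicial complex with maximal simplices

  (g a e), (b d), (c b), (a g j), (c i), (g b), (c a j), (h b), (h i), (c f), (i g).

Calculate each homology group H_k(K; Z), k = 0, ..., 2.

H_0 ≅ Z,  H_1 ≅ Z^3,  H_2 = 0.

We work with the vertex ordering a < b < c < d < e < f < g < h < i < j. The simplices of K, each written with vertices in increasing order, are:

  0-simplices (10): a, b, c, d, e, f, g, h, i, j
  1-simplices (15): ac, ae, ag, aj, bc, bd, bg, bh, cf, ci, cj, eg, gi, gj, hi
  2-simplices (3): acj, aeg, agj

Hence C_0 ≅ Z^10, C_1 ≅ Z^15, C_2 ≅ Z^3.

Boundary ∂_1: C_1 → C_0 maps an edge to its endpoints' difference, ∂[p,q] = q − p. For instance
  ∂cj = j − c.
As a 10×15 matrix over Z this has rank 9, with invariant factors (1,1,1,1,1,1,1,1,1).

∂_2: C_2 → C_1 maps a triangle to the signed sum of its edges. For instance
  ∂agj = gj − aj + ag,
  ∂acj = cj − aj + ac.
As a 15×3 matrix over Z this has rank 3, with invariant factors (1,1,1).

Computing H_k = (kernel of ∂_k) / (image of ∂_{k+1}):

  H_0: rank C_0 − rank ∂_1 = 10 − 9 = 1, and the invariant factors of ∂_1 are all 1, so H_0 = Z.
  H_1: rank ker ∂_1 − rank ∂_2 = (15 − 9) − 3 = 3, and the invariant factors of ∂_2 are all 1, so H_1 = Z^3.
  H_2: rank ker ∂_2 − rank ∂_3 = (3 − 3) − 0 = 0, and there is no ∂_3, so H_2 = 0.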